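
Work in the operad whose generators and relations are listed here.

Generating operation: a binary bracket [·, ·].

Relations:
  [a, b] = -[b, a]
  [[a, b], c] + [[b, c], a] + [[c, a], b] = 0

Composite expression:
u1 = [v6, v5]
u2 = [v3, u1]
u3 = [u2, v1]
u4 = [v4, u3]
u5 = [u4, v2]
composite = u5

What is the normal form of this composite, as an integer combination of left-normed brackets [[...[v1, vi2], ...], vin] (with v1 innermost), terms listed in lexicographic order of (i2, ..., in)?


Left-normed coefficients sit on the v1-initial expansion words.
Composite bracket: [[v4, [[v3, [v6, v5]], v1]], v2]
Expanding via [a, b] = ab - ba: 32 signed words (2^5 = 32).
Collect the words opening with v1:
  word v1v3v5v6v4v2 has sign -1, contributing -[[[[[v1, v3], v5], v6], v4], v2]
  word v1v3v6v5v4v2 has sign +1, contributing +[[[[[v1, v3], v6], v5], v4], v2]
  word v1v5v6v3v4v2 has sign +1, contributing +[[[[[v1, v5], v6], v3], v4], v2]
  word v1v6v5v3v4v2 has sign -1, contributing -[[[[[v1, v6], v5], v3], v4], v2]

-[[[[[v1, v3], v5], v6], v4], v2] + [[[[[v1, v3], v6], v5], v4], v2] + [[[[[v1, v5], v6], v3], v4], v2] - [[[[[v1, v6], v5], v3], v4], v2]


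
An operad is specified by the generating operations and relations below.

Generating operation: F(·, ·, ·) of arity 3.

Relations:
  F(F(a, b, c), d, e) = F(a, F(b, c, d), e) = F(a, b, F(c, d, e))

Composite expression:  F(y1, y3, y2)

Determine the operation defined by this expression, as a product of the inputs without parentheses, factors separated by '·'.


y1 · y3 · y2


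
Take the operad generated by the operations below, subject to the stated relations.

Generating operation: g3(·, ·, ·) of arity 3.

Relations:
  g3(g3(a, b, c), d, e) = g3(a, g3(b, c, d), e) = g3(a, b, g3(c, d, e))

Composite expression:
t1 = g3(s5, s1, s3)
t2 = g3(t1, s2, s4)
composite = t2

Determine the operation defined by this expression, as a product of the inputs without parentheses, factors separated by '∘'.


The g3-tree's shape is irrelevant; the s-reading-order decides.
g3(s5, s1, s3) linearizes to s5 ∘ s1 ∘ s3
g3(g3(s5, s1, s3), s2, s4) linearizes to s5 ∘ s1 ∘ s3 ∘ s2 ∘ s4

s5 ∘ s1 ∘ s3 ∘ s2 ∘ s4


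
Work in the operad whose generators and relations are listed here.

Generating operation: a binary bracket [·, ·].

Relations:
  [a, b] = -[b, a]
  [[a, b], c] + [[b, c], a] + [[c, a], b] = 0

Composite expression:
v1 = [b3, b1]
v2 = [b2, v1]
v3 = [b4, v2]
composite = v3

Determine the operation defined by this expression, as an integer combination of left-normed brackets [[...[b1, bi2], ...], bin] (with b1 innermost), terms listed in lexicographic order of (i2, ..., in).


-[[[b1, b3], b2], b4]

Antisymmetry and Jacobi reduce to b1-anchored left-normed brackets.
Composite bracket: [b4, [b2, [b3, b1]]]
Expanding via [a, b] = ab - ba: 8 signed words (2^3 = 8).
The b1-initial words carry the normal form:
  from b1b3b2b4, sign -1: term -[[[b1, b3], b2], b4]


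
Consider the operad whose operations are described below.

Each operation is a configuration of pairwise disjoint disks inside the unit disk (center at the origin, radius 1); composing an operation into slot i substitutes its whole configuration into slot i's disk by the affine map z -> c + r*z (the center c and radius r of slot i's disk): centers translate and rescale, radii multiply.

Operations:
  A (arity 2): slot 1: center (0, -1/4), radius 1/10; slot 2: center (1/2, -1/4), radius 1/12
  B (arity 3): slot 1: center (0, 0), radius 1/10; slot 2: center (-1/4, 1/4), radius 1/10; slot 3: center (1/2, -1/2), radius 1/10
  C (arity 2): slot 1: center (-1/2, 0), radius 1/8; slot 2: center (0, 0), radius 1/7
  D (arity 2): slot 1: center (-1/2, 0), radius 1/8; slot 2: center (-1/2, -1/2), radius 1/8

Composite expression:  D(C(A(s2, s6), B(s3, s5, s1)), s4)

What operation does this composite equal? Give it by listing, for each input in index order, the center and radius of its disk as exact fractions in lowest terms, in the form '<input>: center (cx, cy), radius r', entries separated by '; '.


s1: center (-55/112, -1/112), radius 1/560; s2: center (-9/16, -1/256), radius 1/640; s3: center (-1/2, 0), radius 1/560; s4: center (-1/2, -1/2), radius 1/8; s5: center (-113/224, 1/224), radius 1/560; s6: center (-71/128, -1/256), radius 1/768

Only the slot chain above each s matters under D; compose those maps.
s2 passes through 3 substitutions, ending at center (-9/16, -1/256), radius 1/640
s6 passes through 3 substitutions, ending at center (-71/128, -1/256), radius 1/768
s3 passes through 3 substitutions, ending at center (-1/2, 0), radius 1/560
s5 passes through 3 substitutions, ending at center (-113/224, 1/224), radius 1/560
s1 passes through 3 substitutions, ending at center (-55/112, -1/112), radius 1/560
s4 passes through 1 substitution, ending at center (-1/2, -1/2), radius 1/8


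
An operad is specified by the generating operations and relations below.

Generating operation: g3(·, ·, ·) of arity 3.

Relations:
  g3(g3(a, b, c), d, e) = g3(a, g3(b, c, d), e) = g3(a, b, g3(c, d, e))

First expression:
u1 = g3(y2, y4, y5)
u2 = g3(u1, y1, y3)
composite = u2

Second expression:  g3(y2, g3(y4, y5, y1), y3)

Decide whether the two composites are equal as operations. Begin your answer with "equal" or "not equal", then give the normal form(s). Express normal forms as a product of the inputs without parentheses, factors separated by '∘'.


equal — both sides give y2 ∘ y4 ∘ y5 ∘ y1 ∘ y3

Reducing the first expression gives y2 ∘ y4 ∘ y5 ∘ y1 ∘ y3
Reducing the second expression gives y2 ∘ y4 ∘ y5 ∘ y1 ∘ y3
Same normal form: equal.


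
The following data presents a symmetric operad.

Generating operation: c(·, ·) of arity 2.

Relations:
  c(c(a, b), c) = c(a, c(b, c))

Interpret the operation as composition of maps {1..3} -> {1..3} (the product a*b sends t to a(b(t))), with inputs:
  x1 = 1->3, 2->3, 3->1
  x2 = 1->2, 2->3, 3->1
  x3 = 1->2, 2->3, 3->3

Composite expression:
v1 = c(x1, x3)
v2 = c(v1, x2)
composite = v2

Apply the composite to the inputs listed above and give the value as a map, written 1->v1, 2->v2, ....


1->1, 2->1, 3->3

c(x1, x3) = 1->3, 2->1, 3->1
c(c(x1, x3), x2) = 1->1, 2->1, 3->3


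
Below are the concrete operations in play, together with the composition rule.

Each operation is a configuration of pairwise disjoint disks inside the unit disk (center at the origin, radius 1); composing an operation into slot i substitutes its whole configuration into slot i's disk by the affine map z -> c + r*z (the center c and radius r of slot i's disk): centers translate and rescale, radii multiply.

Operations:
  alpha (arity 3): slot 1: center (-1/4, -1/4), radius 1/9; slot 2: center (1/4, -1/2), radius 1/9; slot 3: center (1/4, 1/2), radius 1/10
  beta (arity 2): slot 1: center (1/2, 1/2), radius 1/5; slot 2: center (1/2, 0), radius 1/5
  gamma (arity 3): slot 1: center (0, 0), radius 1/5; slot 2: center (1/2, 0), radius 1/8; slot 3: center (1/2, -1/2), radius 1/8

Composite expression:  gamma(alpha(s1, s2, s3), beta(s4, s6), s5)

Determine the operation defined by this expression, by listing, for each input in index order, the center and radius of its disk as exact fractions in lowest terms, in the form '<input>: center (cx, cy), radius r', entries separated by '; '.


Affine substitution under gamma: radii multiply and s-centers shift.
input s1: applying the 2 nested substitutions gives center (-1/20, -1/20), radius 1/45
input s2: applying the 2 nested substitutions gives center (1/20, -1/10), radius 1/45
input s3: applying the 2 nested substitutions gives center (1/20, 1/10), radius 1/50
input s4: applying the 2 nested substitutions gives center (9/16, 1/16), radius 1/40
input s6: applying the 2 nested substitutions gives center (9/16, 0), radius 1/40
input s5: applying the 1 nested substitution gives center (1/2, -1/2), radius 1/8

s1: center (-1/20, -1/20), radius 1/45; s2: center (1/20, -1/10), radius 1/45; s3: center (1/20, 1/10), radius 1/50; s4: center (9/16, 1/16), radius 1/40; s5: center (1/2, -1/2), radius 1/8; s6: center (9/16, 0), radius 1/40


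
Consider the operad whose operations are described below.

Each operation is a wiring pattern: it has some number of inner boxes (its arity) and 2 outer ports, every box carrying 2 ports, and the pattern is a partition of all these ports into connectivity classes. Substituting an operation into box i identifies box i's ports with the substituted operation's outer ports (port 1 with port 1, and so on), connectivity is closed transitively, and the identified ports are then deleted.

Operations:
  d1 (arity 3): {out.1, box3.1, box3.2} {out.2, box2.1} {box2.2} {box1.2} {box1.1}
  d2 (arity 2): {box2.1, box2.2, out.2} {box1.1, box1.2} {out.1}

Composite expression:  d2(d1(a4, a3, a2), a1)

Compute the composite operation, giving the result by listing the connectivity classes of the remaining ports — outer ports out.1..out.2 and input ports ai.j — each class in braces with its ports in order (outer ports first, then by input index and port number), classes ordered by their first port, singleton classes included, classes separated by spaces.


{out.1} {out.2, a1.1, a1.2} {a2.1, a2.2, a3.1} {a3.2} {a4.1} {a4.2}


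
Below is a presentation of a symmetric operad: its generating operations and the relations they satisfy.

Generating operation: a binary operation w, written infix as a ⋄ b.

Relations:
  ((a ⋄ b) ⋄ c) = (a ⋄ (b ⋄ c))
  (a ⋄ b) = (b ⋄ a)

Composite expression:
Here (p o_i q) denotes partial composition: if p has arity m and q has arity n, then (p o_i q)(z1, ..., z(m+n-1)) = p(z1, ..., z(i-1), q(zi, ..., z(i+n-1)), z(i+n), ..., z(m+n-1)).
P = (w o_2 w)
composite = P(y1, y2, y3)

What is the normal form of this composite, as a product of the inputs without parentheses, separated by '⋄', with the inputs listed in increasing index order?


Reordering under w is free, so list the y-inputs canonically.
(y2 ⋄ y3) flattens to y2 ⋄ y3
(y1 ⋄ (y2 ⋄ y3)) flattens to y1 ⋄ y2 ⋄ y3
the factors in increasing index order: y1 ⋄ y2 ⋄ y3

y1 ⋄ y2 ⋄ y3


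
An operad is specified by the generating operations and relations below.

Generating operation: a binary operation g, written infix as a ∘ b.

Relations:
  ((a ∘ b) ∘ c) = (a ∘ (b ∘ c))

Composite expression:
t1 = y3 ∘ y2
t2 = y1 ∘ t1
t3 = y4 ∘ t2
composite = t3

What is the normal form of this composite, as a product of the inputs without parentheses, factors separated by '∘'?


y4 ∘ y1 ∘ y3 ∘ y2


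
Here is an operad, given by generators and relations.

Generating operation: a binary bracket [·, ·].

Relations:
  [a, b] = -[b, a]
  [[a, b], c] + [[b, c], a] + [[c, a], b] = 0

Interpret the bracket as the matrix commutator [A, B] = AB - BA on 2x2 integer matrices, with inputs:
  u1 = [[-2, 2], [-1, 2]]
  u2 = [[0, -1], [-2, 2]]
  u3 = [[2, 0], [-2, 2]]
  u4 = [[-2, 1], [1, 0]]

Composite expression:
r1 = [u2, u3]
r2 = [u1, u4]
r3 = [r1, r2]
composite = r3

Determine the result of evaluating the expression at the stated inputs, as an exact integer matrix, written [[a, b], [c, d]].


[[0, 0], [-48, 0]]

[u2, u3] = [[2, 0], [-4, -2]]
[u1, u4] = [[3, 0], [6, -3]]
[[u2, u3], [u1, u4]] = [[0, 0], [-48, 0]]


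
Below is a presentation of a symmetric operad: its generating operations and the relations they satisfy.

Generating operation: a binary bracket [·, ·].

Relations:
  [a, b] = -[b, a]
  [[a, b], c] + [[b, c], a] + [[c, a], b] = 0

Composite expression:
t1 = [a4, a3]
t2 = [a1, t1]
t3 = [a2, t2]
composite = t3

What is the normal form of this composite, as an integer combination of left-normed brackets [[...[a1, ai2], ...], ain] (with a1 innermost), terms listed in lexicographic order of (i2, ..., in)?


Left-normed coefficients sit on the a1-initial expansion words.
Composite bracket: [a2, [a1, [a4, a3]]]
Expanding via [a, b] = ab - ba: 8 signed words (2^3 = 8).
Only words starting with a1 matter:
  from a1a3a4a2, sign +1: term +[[[a1, a3], a4], a2]
  from a1a4a3a2, sign -1: term -[[[a1, a4], a3], a2]

[[[a1, a3], a4], a2] - [[[a1, a4], a3], a2]


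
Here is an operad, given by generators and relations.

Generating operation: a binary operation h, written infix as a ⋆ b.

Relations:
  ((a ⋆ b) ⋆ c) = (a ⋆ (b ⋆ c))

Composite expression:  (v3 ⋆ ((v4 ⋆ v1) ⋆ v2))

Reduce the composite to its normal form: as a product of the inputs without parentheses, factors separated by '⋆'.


v3 ⋆ v4 ⋆ v1 ⋆ v2

Key point: h is associative — brackets drop, the v-order remains.
(v4 ⋆ v1) collapses to v4 ⋆ v1
((v4 ⋆ v1) ⋆ v2) collapses to v4 ⋆ v1 ⋆ v2
(v3 ⋆ ((v4 ⋆ v1) ⋆ v2)) collapses to v3 ⋆ v4 ⋆ v1 ⋆ v2


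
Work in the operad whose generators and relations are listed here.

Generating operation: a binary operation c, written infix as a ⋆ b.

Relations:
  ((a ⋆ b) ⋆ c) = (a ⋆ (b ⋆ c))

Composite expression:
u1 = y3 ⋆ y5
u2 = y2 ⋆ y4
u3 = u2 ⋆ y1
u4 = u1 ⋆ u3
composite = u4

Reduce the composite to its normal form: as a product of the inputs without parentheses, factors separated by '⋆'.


All parenthesizations of c agree; list the y-inputs left to right.
(y3 ⋆ y5) collapses to y3 ⋆ y5
(y2 ⋆ y4) collapses to y2 ⋆ y4
((y2 ⋆ y4) ⋆ y1) collapses to y2 ⋆ y4 ⋆ y1
((y3 ⋆ y5) ⋆ ((y2 ⋆ y4) ⋆ y1)) collapses to y3 ⋆ y5 ⋆ y2 ⋆ y4 ⋆ y1

y3 ⋆ y5 ⋆ y2 ⋆ y4 ⋆ y1


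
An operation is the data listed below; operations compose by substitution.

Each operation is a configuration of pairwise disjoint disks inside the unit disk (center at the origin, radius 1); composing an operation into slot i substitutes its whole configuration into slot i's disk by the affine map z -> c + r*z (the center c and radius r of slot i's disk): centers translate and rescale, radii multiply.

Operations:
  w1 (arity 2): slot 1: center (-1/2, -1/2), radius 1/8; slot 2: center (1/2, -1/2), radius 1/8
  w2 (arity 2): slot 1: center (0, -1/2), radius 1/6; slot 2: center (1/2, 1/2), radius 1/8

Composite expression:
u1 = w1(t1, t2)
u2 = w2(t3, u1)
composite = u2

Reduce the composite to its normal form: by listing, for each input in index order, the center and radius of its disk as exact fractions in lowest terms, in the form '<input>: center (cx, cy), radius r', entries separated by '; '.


Affine substitution under w2: radii multiply and t-centers shift.
input t3: applying the 1 nested substitution gives center (0, -1/2), radius 1/6
input t1: applying the 2 nested substitutions gives center (7/16, 7/16), radius 1/64
input t2: applying the 2 nested substitutions gives center (9/16, 7/16), radius 1/64

t1: center (7/16, 7/16), radius 1/64; t2: center (9/16, 7/16), radius 1/64; t3: center (0, -1/2), radius 1/6


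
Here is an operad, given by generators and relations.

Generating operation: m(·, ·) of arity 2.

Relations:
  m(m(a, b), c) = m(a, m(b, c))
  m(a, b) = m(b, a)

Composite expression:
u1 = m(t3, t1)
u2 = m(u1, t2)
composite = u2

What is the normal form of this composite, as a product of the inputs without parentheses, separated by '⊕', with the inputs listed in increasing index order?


Shape and order are irrelevant to m; the t-input set decides.
m(t3, t1) flattens to t3 ⊕ t1
m(m(t3, t1), t2) flattens to t3 ⊕ t1 ⊕ t2
commutativity sorts the factors: t1 ⊕ t2 ⊕ t3

t1 ⊕ t2 ⊕ t3


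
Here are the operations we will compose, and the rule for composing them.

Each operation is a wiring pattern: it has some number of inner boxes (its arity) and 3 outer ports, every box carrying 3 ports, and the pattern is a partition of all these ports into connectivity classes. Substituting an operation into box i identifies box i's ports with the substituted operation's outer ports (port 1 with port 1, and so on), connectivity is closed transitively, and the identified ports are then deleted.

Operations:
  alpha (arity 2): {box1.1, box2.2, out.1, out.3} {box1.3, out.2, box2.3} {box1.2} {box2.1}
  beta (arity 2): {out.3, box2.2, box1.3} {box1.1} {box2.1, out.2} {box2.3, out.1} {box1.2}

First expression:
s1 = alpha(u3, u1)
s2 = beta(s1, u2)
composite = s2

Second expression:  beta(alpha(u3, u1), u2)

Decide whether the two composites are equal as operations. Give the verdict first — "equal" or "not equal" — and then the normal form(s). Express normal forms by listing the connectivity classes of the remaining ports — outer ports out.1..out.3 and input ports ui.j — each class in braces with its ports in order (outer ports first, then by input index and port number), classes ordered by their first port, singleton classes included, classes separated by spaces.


The first expression, normalized: {out.1, u2.3} {out.2, u2.1} {out.3, u1.2, u2.2, u3.1} {u1.1} {u1.3, u3.3} {u3.2}
The second expression, normalized: {out.1, u2.3} {out.2, u2.1} {out.3, u1.2, u2.2, u3.1} {u1.1} {u1.3, u3.3} {u3.2}
The forms coincide; equal.

equal; both compose to {out.1, u2.3} {out.2, u2.1} {out.3, u1.2, u2.2, u3.1} {u1.1} {u1.3, u3.3} {u3.2}


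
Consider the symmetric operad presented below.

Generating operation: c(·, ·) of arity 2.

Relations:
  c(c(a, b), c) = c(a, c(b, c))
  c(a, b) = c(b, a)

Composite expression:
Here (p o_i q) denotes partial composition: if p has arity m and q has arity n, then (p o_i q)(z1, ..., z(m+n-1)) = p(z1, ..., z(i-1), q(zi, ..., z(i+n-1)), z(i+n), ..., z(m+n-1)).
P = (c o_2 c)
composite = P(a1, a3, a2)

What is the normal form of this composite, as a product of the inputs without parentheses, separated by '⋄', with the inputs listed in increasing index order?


a1 ⋄ a2 ⋄ a3

Reordering under c is free, so list the a-inputs canonically.
c(a3, a2) collapses to a3 ⋄ a2
c(a1, c(a3, a2)) collapses to a1 ⋄ a3 ⋄ a2
rearranged into index order: a1 ⋄ a2 ⋄ a3


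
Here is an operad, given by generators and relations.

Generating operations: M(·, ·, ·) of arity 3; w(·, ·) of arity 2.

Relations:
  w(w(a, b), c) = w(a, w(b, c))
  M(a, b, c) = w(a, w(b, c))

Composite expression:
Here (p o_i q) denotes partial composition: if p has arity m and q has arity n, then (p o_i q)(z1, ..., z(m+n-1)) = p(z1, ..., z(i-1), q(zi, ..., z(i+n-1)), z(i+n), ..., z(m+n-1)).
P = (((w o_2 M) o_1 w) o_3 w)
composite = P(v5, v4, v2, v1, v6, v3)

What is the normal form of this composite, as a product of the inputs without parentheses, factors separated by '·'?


v5 · v4 · v2 · v1 · v6 · v3

The w-tree's shape is irrelevant; the v-reading-order decides.
w(v5, v4) reduces to v5 · v4
w(v2, v1) reduces to v2 · v1
M(w(v2, v1), v6, v3) reduces to v2 · v1 · v6 · v3
w(w(v5, v4), M(w(v2, v1), v6, v3)) reduces to v5 · v4 · v2 · v1 · v6 · v3


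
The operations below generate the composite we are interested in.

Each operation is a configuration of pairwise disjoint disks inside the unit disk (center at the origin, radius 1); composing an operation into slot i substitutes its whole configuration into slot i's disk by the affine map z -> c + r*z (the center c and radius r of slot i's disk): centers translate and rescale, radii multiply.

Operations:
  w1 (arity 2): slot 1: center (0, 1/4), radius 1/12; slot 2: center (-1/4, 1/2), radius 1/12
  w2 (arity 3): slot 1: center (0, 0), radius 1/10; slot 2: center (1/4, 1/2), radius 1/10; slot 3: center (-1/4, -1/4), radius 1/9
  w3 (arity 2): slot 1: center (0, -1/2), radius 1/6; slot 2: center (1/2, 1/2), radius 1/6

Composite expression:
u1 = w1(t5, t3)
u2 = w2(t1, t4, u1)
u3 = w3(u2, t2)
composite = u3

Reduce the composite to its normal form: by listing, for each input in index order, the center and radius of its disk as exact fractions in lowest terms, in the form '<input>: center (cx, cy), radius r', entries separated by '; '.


t1: center (0, -1/2), radius 1/60; t2: center (1/2, 1/2), radius 1/6; t3: center (-5/108, -115/216), radius 1/648; t4: center (1/24, -5/12), radius 1/60; t5: center (-1/24, -29/54), radius 1/648

Each t-disk chains the slot maps above it in w3; radii multiply.
input t1: composing its 2 substitution steps yields center (0, -1/2), radius 1/60
input t4: composing its 2 substitution steps yields center (1/24, -5/12), radius 1/60
input t5: composing its 3 substitution steps yields center (-1/24, -29/54), radius 1/648
input t3: composing its 3 substitution steps yields center (-5/108, -115/216), radius 1/648
input t2: composing its 1 substitution step yields center (1/2, 1/2), radius 1/6


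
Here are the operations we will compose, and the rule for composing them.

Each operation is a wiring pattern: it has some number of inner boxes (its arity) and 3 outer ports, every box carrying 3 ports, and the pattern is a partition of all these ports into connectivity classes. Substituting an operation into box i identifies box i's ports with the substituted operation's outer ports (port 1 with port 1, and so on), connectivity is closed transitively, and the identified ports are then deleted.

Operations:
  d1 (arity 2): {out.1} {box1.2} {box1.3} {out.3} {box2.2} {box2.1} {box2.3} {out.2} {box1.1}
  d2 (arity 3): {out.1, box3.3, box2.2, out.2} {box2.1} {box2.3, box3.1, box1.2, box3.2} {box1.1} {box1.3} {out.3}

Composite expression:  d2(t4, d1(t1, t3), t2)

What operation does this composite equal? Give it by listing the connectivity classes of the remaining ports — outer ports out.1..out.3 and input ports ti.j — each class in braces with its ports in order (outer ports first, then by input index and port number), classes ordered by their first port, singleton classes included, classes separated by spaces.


{out.1, out.2, t2.3} {out.3} {t1.1} {t1.2} {t1.3} {t2.1, t2.2, t4.2} {t3.1} {t3.2} {t3.3} {t4.1} {t4.3}


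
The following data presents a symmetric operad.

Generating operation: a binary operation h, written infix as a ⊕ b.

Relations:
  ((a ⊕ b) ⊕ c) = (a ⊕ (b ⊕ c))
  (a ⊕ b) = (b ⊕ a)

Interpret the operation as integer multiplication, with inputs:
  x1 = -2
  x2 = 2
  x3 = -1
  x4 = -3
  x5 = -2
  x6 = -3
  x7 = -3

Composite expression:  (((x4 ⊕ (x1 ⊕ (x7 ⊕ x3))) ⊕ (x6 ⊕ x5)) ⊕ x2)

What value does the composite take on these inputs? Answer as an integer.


216


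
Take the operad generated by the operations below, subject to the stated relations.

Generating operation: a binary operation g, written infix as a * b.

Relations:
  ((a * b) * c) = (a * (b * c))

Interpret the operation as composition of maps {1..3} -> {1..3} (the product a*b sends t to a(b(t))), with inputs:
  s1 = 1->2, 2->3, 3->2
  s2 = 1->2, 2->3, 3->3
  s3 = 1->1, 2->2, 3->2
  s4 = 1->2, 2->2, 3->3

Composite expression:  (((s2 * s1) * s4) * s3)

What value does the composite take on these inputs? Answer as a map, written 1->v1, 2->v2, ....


(s2 * s1) = 1->3, 2->3, 3->3
((s2 * s1) * s4) = 1->3, 2->3, 3->3
(((s2 * s1) * s4) * s3) = 1->3, 2->3, 3->3

1->3, 2->3, 3->3


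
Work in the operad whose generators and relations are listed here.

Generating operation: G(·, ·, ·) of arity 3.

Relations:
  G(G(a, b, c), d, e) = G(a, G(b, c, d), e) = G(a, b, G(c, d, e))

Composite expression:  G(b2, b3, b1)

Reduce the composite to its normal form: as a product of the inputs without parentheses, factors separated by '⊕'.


b2 ⊕ b3 ⊕ b1

Under associativity of G, the answer is the b's in reading order.
G(b2, b3, b1) reduces to b2 ⊕ b3 ⊕ b1


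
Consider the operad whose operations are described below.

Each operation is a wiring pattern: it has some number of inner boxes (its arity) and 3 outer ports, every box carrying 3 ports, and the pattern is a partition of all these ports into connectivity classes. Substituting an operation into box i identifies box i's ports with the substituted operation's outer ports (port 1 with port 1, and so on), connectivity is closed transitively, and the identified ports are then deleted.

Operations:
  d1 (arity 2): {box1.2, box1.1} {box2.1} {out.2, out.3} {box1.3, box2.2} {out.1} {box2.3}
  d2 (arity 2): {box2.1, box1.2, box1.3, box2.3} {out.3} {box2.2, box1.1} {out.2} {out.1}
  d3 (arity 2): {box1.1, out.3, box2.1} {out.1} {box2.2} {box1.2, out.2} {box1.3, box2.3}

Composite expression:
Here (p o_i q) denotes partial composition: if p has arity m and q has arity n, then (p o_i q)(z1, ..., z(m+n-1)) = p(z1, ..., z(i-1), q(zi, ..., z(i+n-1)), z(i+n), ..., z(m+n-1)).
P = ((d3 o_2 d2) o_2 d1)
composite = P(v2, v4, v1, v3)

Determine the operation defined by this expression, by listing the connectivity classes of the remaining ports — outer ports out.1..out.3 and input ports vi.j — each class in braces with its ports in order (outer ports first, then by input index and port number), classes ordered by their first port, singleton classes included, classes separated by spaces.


{out.1} {out.2, v2.2} {out.3, v2.1} {v1.1} {v1.2, v4.3} {v1.3} {v2.3} {v3.1, v3.3} {v3.2} {v4.1, v4.2}

Reachability decides: close wires over d3-identified ports.
d1 over (v4, v1) gives {out.1} {out.2, out.3} {v1.1} {v1.2, v4.3} {v1.3} {v4.1, v4.2}, out.j being that stage's outer ports
d2 over (v4, v1, v3) gives {out.1} {out.2} {out.3} {v1.1} {v1.2, v4.3} {v1.3} {v3.1, v3.3} {v3.2} {v4.1, v4.2}, out.j being that stage's outer ports
d3 over (v2, v4, v1, v3) gives {out.1} {out.2, v2.2} {out.3, v2.1} {v1.1} {v1.2, v4.3} {v1.3} {v2.3} {v3.1, v3.3} {v3.2} {v4.1, v4.2}, out.j being that stage's outer ports


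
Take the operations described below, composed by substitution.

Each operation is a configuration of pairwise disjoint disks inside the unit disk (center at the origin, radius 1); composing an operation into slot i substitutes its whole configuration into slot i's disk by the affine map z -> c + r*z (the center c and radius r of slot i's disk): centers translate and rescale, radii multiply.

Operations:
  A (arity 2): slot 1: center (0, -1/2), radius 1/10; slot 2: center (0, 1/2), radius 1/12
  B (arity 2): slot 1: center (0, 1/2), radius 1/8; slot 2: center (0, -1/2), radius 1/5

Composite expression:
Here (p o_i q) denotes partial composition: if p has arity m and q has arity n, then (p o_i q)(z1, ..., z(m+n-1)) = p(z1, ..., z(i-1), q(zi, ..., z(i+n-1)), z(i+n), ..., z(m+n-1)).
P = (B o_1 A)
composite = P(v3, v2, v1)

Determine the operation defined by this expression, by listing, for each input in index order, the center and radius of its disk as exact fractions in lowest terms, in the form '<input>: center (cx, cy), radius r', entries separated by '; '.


Follow each v-input down from B: c' goes to c + r*c', radius to r*r'.
input v3: composing its 2 substitution steps yields center (0, 7/16), radius 1/80
input v2: composing its 2 substitution steps yields center (0, 9/16), radius 1/96
input v1: composing its 1 substitution step yields center (0, -1/2), radius 1/5

v1: center (0, -1/2), radius 1/5; v2: center (0, 9/16), radius 1/96; v3: center (0, 7/16), radius 1/80


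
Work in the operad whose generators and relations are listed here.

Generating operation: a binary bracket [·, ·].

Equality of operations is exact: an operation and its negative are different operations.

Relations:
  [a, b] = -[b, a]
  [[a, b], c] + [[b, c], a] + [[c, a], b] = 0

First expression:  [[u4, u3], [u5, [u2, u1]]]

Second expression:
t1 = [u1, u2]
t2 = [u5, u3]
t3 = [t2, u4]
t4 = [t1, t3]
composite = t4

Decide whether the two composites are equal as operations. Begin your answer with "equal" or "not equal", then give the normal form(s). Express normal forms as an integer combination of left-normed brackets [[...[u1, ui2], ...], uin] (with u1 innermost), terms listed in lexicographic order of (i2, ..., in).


not equal: they reduce to [[[[u1, u2], u5], u3], u4] - [[[[u1, u2], u5], u4], u3] and -[[[[u1, u2], u3], u5], u4] + [[[[u1, u2], u4], u3], u5] - [[[[u1, u2], u4], u5], u3] + [[[[u1, u2], u5], u3], u4]


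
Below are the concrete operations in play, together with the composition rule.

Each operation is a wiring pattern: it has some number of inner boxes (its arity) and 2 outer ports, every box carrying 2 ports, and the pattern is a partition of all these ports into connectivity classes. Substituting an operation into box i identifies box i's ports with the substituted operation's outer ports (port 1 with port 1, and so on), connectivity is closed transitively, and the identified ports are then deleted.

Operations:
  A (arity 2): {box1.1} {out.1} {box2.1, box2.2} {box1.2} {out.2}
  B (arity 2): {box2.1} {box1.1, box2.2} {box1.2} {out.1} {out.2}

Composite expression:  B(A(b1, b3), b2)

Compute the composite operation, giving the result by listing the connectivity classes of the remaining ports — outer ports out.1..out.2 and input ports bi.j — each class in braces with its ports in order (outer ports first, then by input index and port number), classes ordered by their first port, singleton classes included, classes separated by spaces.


{out.1} {out.2} {b1.1} {b1.2} {b2.1} {b2.2} {b3.1, b3.2}

After gluing at B, chains via deleted ports link the b-ports.
stage A: inputs (b1, b3), connectivity {out.1} {out.2} {b1.1} {b1.2} {b3.1, b3.2}, out.j its boundary
stage B: inputs (b1, b3, b2), connectivity {out.1} {out.2} {b1.1} {b1.2} {b2.1} {b2.2} {b3.1, b3.2}, out.j its boundary


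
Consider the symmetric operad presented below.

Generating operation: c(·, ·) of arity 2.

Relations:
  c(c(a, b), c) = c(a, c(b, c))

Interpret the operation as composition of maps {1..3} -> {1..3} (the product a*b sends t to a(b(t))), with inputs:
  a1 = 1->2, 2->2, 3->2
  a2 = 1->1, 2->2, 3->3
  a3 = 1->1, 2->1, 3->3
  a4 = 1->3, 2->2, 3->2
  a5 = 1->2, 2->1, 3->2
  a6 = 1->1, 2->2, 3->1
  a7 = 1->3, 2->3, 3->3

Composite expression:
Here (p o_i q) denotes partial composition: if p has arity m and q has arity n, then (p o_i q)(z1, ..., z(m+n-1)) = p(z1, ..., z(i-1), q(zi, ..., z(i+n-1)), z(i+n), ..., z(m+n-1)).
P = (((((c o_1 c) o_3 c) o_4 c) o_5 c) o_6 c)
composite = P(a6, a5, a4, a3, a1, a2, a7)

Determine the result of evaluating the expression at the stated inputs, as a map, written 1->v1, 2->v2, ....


1->2, 2->2, 3->2

c(a6, a5) = 1->2, 2->1, 3->2
c(a2, a7) = 1->3, 2->3, 3->3
c(a1, c(a2, a7)) = 1->2, 2->2, 3->2
c(a3, c(a1, c(a2, a7))) = 1->1, 2->1, 3->1
c(a4, c(a3, c(a1, c(a2, a7)))) = 1->3, 2->3, 3->3
c(c(a6, a5), c(a4, c(a3, c(a1, c(a2, a7))))) = 1->2, 2->2, 3->2


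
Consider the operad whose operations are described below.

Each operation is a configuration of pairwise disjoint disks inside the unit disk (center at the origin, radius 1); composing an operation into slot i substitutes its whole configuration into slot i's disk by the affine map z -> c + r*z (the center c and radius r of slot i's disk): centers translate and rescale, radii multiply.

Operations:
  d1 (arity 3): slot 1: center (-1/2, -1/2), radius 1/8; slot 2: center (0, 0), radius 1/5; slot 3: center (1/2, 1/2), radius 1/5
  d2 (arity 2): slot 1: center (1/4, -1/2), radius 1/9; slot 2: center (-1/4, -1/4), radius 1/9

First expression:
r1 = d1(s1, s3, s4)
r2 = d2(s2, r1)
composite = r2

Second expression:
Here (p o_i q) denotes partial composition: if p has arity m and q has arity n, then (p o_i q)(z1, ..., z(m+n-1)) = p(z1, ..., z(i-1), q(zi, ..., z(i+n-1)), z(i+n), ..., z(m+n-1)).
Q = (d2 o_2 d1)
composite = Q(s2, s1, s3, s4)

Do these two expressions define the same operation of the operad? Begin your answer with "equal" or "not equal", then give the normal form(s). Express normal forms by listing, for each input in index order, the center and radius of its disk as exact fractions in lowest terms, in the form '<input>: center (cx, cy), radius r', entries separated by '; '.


Reducing the first expression gives s1: center (-11/36, -11/36), radius 1/72; s2: center (1/4, -1/2), radius 1/9; s3: center (-1/4, -1/4), radius 1/45; s4: center (-7/36, -7/36), radius 1/45
Reducing the second expression gives s1: center (-11/36, -11/36), radius 1/72; s2: center (1/4, -1/2), radius 1/9; s3: center (-1/4, -1/4), radius 1/45; s4: center (-7/36, -7/36), radius 1/45
Identical normal forms: equal.

equal — both sides give s1: center (-11/36, -11/36), radius 1/72; s2: center (1/4, -1/2), radius 1/9; s3: center (-1/4, -1/4), radius 1/45; s4: center (-7/36, -7/36), radius 1/45


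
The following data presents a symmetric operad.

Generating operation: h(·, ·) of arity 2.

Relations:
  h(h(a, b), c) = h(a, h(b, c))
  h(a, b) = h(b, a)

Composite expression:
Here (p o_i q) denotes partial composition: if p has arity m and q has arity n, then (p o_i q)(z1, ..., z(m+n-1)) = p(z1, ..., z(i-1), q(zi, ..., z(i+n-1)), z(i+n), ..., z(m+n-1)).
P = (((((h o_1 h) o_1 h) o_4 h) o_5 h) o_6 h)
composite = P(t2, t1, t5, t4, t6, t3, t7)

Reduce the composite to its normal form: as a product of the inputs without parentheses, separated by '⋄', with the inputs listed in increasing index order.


t1 ⋄ t2 ⋄ t3 ⋄ t4 ⋄ t5 ⋄ t6 ⋄ t7

Shape and order are irrelevant to h; the t-input set decides.
h(t2, t1) unparenthesizes to t2 ⋄ t1
h(h(t2, t1), t5) unparenthesizes to t2 ⋄ t1 ⋄ t5
h(t3, t7) unparenthesizes to t3 ⋄ t7
h(t6, h(t3, t7)) unparenthesizes to t6 ⋄ t3 ⋄ t7
h(t4, h(t6, h(t3, t7))) unparenthesizes to t4 ⋄ t6 ⋄ t3 ⋄ t7
h(h(h(t2, t1), t5), h(t4, h(t6, h(t3, t7)))) unparenthesizes to t2 ⋄ t1 ⋄ t5 ⋄ t4 ⋄ t6 ⋄ t3 ⋄ t7
rearranged into index order: t1 ⋄ t2 ⋄ t3 ⋄ t4 ⋄ t5 ⋄ t6 ⋄ t7


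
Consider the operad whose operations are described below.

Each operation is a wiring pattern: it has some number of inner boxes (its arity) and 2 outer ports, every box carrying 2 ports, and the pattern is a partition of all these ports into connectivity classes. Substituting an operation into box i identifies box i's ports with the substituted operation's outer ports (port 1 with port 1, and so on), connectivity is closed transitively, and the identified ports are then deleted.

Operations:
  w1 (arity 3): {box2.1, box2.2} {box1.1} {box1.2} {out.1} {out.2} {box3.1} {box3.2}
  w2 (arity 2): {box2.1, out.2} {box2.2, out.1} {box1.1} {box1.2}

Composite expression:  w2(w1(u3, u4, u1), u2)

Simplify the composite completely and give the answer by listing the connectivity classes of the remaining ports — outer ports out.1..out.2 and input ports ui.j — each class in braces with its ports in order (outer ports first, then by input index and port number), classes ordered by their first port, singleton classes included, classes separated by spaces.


{out.1, u2.2} {out.2, u2.1} {u1.1} {u1.2} {u3.1} {u3.2} {u4.1, u4.2}

Substituting into w2 glues patterns; closure does the rest.
through w1, on inputs (u3, u4, u1): {out.1} {out.2} {u1.1} {u1.2} {u3.1} {u3.2} {u4.1, u4.2} (out.j = stage outer ports)
through w2, on inputs (u3, u4, u1, u2): {out.1, u2.2} {out.2, u2.1} {u1.1} {u1.2} {u3.1} {u3.2} {u4.1, u4.2} (out.j = stage outer ports)


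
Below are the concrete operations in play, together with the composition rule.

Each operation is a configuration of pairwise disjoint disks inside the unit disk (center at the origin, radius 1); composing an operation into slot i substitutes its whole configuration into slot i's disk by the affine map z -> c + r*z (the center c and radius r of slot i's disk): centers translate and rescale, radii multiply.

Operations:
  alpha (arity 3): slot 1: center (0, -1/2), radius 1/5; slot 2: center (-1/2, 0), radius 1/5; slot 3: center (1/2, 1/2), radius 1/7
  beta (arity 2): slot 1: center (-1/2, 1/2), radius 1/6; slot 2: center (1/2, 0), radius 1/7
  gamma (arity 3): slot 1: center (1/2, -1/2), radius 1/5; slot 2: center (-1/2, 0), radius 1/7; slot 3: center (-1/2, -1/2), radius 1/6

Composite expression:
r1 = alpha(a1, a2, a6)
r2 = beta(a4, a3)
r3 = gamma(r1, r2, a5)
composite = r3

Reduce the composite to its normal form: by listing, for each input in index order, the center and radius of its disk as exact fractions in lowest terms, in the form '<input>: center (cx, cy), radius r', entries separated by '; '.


Affine substitution under gamma: radii multiply and a-centers shift.
tracing a1 down its 2-map path: center (1/2, -3/5), radius 1/25
tracing a2 down its 2-map path: center (2/5, -1/2), radius 1/25
tracing a6 down its 2-map path: center (3/5, -2/5), radius 1/35
tracing a4 down its 2-map path: center (-4/7, 1/14), radius 1/42
tracing a3 down its 2-map path: center (-3/7, 0), radius 1/49
tracing a5 down its 1-map path: center (-1/2, -1/2), radius 1/6

a1: center (1/2, -3/5), radius 1/25; a2: center (2/5, -1/2), radius 1/25; a3: center (-3/7, 0), radius 1/49; a4: center (-4/7, 1/14), radius 1/42; a5: center (-1/2, -1/2), radius 1/6; a6: center (3/5, -2/5), radius 1/35


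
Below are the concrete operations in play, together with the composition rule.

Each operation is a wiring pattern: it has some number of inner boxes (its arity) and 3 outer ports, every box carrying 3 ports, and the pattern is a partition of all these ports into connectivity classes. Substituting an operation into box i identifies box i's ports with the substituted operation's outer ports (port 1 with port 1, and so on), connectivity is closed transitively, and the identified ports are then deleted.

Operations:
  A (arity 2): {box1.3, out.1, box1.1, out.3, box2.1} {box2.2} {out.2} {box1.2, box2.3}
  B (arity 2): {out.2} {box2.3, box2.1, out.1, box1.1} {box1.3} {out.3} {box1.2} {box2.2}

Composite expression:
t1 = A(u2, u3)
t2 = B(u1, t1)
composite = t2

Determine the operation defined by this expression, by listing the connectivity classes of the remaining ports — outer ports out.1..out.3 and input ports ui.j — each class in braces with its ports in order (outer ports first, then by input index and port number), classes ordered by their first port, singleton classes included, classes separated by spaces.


{out.1, u1.1, u2.1, u2.3, u3.1} {out.2} {out.3} {u1.2} {u1.3} {u2.2, u3.3} {u3.2}

Connectivity passes through glued B-boundaries; trace each wire chain.
A over (u2, u3) gives {out.1, out.3, u2.1, u2.3, u3.1} {out.2} {u2.2, u3.3} {u3.2}, out.j being that stage's outer ports
B over (u1, u2, u3) gives {out.1, u1.1, u2.1, u2.3, u3.1} {out.2} {out.3} {u1.2} {u1.3} {u2.2, u3.3} {u3.2}, out.j being that stage's outer ports


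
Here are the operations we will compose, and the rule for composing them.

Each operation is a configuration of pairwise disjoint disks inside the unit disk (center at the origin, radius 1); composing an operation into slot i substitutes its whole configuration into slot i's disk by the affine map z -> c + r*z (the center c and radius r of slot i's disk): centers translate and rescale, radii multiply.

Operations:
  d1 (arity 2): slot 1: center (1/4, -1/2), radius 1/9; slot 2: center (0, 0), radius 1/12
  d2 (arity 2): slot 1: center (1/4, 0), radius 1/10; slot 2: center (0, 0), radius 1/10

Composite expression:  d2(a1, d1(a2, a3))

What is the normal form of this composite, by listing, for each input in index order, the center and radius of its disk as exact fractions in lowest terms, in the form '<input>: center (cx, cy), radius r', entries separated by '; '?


a1: center (1/4, 0), radius 1/10; a2: center (1/40, -1/20), radius 1/90; a3: center (0, 0), radius 1/120

Affine substitution under d2: radii multiply and a-centers shift.
a1: after 1 affine step, its disk has center (1/4, 0), radius 1/10
a2: after 2 affine steps, its disk has center (1/40, -1/20), radius 1/90
a3: after 2 affine steps, its disk has center (0, 0), radius 1/120


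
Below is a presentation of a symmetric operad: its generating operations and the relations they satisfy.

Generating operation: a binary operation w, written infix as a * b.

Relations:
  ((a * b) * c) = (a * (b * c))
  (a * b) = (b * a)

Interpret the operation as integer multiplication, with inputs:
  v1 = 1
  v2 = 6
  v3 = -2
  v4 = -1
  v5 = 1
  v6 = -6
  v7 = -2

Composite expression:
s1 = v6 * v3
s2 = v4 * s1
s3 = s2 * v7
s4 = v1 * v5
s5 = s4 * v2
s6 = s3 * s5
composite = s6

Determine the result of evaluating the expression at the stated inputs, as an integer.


144


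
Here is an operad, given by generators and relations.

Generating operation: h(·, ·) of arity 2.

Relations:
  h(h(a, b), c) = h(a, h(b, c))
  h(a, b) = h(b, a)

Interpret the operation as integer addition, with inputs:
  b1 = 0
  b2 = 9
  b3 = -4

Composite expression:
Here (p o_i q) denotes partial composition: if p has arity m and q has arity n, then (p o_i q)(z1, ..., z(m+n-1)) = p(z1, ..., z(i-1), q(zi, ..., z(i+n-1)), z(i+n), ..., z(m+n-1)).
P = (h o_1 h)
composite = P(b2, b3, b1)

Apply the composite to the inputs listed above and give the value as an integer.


5
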